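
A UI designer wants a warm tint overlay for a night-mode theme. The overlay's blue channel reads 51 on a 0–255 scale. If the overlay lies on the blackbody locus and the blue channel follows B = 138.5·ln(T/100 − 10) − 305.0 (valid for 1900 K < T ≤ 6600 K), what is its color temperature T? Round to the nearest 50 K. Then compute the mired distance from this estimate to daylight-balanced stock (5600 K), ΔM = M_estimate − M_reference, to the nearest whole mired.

+256 mireds

ln(t − 10) = (51 + 305.0) / 138.5 = 2.5704.
t − 10 = e^2.5704 = 13.071, so t = 23.071.
T = 100·t = 2307 K → 2300 K to the nearest 50 K.
M_estimate = 10⁶/2300 = 434.78; M_reference = 10⁶/5600 = 178.57.
ΔM = 434.78 − 178.57 = 256.21 → +256 mireds.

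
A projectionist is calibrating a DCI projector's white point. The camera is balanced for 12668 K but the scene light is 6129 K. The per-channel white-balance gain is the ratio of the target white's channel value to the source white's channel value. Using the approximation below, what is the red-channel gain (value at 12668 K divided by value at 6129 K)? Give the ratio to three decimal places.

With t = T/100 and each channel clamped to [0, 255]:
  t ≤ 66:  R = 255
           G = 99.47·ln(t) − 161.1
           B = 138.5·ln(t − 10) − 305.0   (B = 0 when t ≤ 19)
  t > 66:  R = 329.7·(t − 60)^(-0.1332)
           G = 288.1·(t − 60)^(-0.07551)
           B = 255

At 6129 K (t = 61.29):
  R = 255 by definition for t ≤ 66.
At 12668 K (t = 126.68):
  R = 329.7·(126.68 − 60)^(-0.1332) = 329.7·66.68^(-0.1332) = 329.7·0.57154 = 188.436.
Gain = 188.436 / 255.000 = 0.7390 → 0.739.

0.739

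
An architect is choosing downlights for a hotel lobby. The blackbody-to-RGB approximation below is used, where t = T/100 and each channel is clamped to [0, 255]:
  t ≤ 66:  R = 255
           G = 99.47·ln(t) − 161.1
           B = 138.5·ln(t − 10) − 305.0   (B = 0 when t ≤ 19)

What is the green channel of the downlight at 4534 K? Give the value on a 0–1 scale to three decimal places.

t = 4534/100 = 45.34; the t ≤ 66 branch applies.
G = 99.47·ln 45.34 − 161.1 = 99.47·3.8142 − 161.1 = 218.297.
On a 0–1 scale: 218.297/255 = 0.8561 → 0.856.

0.856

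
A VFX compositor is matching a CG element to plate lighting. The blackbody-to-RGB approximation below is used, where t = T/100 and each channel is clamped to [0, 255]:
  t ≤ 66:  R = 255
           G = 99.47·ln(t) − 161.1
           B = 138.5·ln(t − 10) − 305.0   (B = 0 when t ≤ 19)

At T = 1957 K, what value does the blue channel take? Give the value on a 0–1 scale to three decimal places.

0.031

t = 1957/100 = 19.57; the t ≤ 66 branch applies.
B = 138.5·ln(19.57 − 10) − 305.0 = 138.5·ln 9.57 − 305.0 = 138.5·2.2586 − 305.0 = 7.821.
On a 0–1 scale: 7.821/255 = 0.0307 → 0.031.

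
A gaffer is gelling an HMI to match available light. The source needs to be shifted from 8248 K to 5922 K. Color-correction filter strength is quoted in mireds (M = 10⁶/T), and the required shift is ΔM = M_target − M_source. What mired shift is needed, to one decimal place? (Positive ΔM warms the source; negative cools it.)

+47.6 mireds

M_source = 10⁶/8248 = 121.242; M_target = 10⁶/5922 = 168.862.
ΔM = 168.862 − 121.242 = 47.620 → +47.6 mireds, a warming shift.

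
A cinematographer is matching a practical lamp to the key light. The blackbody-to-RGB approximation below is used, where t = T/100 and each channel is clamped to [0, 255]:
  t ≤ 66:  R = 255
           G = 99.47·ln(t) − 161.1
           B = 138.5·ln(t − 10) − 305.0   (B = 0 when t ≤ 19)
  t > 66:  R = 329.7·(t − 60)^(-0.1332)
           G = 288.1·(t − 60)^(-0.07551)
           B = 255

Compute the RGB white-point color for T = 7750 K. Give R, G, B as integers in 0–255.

R=225, G=232, B=255

t = 7750/100 = 77.5; the t > 66 branch applies.
R = 329.7·(77.5 − 60)^(-0.1332) = 329.7·17.5^(-0.1332) = 329.7·0.68301 = 225.189.
G = 288.1·(77.5 − 60)^(-0.07551) = 288.1·17.5^(-0.07551) = 288.1·0.80563 = 232.103.
B = 255 by definition for t > 66.
Rounded: (225, 232, 255).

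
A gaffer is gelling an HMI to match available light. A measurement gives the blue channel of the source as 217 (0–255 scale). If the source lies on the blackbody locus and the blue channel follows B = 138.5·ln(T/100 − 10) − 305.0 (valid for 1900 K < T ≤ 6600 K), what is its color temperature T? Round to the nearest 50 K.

5350 K

ln(t − 10) = (217 + 305.0) / 138.5 = 3.7690.
t − 10 = e^3.7690 = 43.335, so t = 53.335.
T = 100·t = 5333 K → 5350 K to the nearest 50 K.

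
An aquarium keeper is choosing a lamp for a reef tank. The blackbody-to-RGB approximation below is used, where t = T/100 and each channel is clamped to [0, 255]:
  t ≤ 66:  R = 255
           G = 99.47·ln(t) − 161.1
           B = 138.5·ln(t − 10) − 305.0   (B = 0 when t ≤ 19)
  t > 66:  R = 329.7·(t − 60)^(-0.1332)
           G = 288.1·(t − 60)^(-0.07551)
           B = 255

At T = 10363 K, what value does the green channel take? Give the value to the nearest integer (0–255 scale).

217

t = 10363/100 = 103.63; the t > 66 branch applies.
G = 288.1·(103.63 − 60)^(-0.07551) = 288.1·43.63^(-0.07551) = 288.1·0.75193 = 216.632.
Rounded: 217.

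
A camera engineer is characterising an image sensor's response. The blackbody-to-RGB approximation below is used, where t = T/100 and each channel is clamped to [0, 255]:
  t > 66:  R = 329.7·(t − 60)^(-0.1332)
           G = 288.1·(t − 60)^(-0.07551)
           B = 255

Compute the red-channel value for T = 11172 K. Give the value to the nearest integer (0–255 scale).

t = 11172/100 = 111.72; the t > 66 branch applies.
R = 329.7·(111.72 − 60)^(-0.1332) = 329.7·51.72^(-0.1332) = 329.7·0.59121 = 194.921.
Rounded: 195.

195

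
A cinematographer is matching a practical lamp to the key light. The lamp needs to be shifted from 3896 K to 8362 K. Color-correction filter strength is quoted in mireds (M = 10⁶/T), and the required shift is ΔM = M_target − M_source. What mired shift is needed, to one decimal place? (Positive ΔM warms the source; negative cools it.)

M_source = 10⁶/3896 = 256.674; M_target = 10⁶/8362 = 119.589.
ΔM = 119.589 − 256.674 = -137.085 → -137.1 mireds, a cooling shift.

-137.1 mireds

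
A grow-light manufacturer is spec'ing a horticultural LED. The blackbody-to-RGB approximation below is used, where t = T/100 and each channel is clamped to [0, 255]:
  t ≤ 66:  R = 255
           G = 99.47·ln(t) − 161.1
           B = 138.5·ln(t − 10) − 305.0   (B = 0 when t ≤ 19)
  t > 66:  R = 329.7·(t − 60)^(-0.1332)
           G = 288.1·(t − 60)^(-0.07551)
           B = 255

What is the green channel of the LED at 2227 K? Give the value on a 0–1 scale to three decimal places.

0.579

t = 2227/100 = 22.27; the t ≤ 66 branch applies.
G = 99.47·ln 22.27 − 161.1 = 99.47·3.1032 − 161.1 = 147.579.
On a 0–1 scale: 147.579/255 = 0.5787 → 0.579.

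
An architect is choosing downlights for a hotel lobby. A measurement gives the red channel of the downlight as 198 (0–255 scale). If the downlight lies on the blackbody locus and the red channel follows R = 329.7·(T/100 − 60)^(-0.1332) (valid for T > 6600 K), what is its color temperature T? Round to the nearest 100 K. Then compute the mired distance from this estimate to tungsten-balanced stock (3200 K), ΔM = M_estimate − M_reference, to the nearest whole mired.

(t − 60)^(-0.1332) = 198/329.7 = 0.60055.
t − 60 = 0.60055^(1/-0.1332) = 0.60055^(-7.508) = 45.980, so t = 105.980.
T = 100·t = 10598 K → 10600 K to the nearest 100 K.
M_estimate = 10⁶/10600 = 94.34; M_reference = 10⁶/3200 = 312.50.
ΔM = 94.34 − 312.50 = -218.16 → -218 mireds.

-218 mireds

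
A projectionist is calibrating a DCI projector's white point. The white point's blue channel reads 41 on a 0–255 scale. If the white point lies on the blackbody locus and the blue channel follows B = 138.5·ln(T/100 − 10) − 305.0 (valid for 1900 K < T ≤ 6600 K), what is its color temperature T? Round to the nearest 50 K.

ln(t − 10) = (41 + 305.0) / 138.5 = 2.4982.
t − 10 = e^2.4982 = 12.161, so t = 22.161.
T = 100·t = 2216 K → 2200 K to the nearest 50 K.

2200 K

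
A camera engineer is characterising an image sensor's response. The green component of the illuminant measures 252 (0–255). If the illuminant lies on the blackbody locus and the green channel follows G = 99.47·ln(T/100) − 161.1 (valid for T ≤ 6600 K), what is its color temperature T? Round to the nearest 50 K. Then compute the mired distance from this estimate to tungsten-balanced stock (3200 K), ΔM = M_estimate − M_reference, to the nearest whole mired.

-155 mireds

ln t = (252 + 161.1) / 99.47 = 4.1530.
t = e^4.1530 = 63.625.
T = 100·t = 6363 K → 6350 K to the nearest 50 K.
M_estimate = 10⁶/6350 = 157.48; M_reference = 10⁶/3200 = 312.50.
ΔM = 157.48 − 312.50 = -155.02 → -155 mireds.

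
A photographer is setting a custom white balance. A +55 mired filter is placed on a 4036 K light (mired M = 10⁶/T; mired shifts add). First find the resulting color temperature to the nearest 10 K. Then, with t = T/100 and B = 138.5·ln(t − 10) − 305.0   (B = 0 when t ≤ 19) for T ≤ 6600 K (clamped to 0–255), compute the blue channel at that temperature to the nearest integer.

M_in = 10⁶/4036 = 247.77; M_out = 247.77 + (+55) = 302.77.
T_out = 10⁶/302.77 = 3302.8 K → 3300 K; t = 33.
B = 138.5·ln(33 − 10) − 305.0 = 138.5·ln 23 − 305.0 = 138.5·3.1355 − 305.0 = 129.266.
Rounded: 129.

129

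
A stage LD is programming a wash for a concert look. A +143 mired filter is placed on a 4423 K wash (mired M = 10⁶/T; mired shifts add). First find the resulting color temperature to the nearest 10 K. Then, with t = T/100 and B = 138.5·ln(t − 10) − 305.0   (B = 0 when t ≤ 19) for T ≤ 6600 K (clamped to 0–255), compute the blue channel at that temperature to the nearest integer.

88

M_in = 10⁶/4423 = 226.09; M_out = 226.09 + (+143) = 369.09.
T_out = 10⁶/369.09 = 2709.4 K → 2710 K; t = 27.1.
B = 138.5·ln(27.1 − 10) − 305.0 = 138.5·ln 17.1 − 305.0 = 138.5·2.8391 − 305.0 = 88.212.
Rounded: 88.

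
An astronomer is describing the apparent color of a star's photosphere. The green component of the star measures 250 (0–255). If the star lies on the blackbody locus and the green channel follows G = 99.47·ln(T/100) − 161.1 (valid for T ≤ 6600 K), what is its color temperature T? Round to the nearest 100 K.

6200 K

ln t = (250 + 161.1) / 99.47 = 4.1329.
t = e^4.1329 = 62.359.
T = 100·t = 6236 K → 6200 K to the nearest 100 K.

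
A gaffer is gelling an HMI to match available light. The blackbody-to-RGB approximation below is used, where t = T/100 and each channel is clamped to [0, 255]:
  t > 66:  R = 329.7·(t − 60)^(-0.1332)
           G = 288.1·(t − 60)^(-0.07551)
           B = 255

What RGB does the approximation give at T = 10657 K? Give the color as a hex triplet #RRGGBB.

#C6D8FF

t = 10657/100 = 106.57; the t > 66 branch applies.
R = 329.7·(106.57 − 60)^(-0.1332) = 329.7·46.57^(-0.1332) = 329.7·0.59953 = 197.664.
G = 288.1·(106.57 − 60)^(-0.07551) = 288.1·46.57^(-0.07551) = 288.1·0.74824 = 215.568.
B = 255 by definition for t > 66.
Rounded: (198, 216, 255).
In hex: #C6D8FF.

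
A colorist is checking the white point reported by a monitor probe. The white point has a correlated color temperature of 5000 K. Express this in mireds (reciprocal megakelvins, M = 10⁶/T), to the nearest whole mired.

M = 10⁶ / 5000 = 200.000 → 200 mireds.

200 mireds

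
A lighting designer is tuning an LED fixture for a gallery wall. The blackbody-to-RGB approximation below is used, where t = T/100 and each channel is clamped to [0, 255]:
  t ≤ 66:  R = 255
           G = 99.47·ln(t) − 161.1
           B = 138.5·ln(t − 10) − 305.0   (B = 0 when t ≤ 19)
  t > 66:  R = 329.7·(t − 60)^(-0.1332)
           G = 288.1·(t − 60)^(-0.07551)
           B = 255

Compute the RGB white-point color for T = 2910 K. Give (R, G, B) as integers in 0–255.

(255, 174, 104)

t = 2910/100 = 29.1; the t ≤ 66 branch applies.
R = 255 by definition for t ≤ 66.
G = 99.47·ln 29.1 − 161.1 = 99.47·3.3707 − 161.1 = 174.187.
B = 138.5·ln(29.1 − 10) − 305.0 = 138.5·ln 19.1 − 305.0 = 138.5·2.9497 − 305.0 = 103.532.
Rounded: (255, 174, 104).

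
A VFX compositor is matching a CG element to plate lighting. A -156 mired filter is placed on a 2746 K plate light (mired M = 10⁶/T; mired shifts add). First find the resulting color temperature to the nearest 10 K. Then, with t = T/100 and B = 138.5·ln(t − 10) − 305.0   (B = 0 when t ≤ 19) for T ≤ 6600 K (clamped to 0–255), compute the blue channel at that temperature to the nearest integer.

M_in = 10⁶/2746 = 364.17; M_out = 364.17 + (-156) = 208.17.
T_out = 10⁶/208.17 = 4803.9 K → 4800 K; t = 48.
B = 138.5·ln(48 − 10) − 305.0 = 138.5·ln 38 − 305.0 = 138.5·3.6376 − 305.0 = 198.806.
Rounded: 199.

199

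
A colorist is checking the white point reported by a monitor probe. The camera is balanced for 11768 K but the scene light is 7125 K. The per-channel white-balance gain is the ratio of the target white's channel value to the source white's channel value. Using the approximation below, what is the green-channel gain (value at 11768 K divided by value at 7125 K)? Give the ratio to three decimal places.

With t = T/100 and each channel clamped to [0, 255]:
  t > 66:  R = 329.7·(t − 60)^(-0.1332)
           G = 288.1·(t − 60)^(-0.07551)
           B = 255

At 7125 K (t = 71.25):
  G = 288.1·(71.25 − 60)^(-0.07551) = 288.1·11.25^(-0.07551) = 288.1·0.83297 = 239.978.
At 11768 K (t = 117.68):
  G = 288.1·(117.68 − 60)^(-0.07551) = 288.1·57.68^(-0.07551) = 288.1·0.73625 = 212.113.
Gain = 212.113 / 239.978 = 0.8839 → 0.884.

0.884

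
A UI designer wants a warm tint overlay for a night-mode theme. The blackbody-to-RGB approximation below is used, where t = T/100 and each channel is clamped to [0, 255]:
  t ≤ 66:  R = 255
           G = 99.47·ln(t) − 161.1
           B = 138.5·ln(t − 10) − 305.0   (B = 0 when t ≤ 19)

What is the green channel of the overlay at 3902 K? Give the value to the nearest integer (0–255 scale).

t = 3902/100 = 39.02; the t ≤ 66 branch applies.
G = 99.47·ln 39.02 − 161.1 = 99.47·3.6641 − 161.1 = 203.365.
Rounded: 203.

203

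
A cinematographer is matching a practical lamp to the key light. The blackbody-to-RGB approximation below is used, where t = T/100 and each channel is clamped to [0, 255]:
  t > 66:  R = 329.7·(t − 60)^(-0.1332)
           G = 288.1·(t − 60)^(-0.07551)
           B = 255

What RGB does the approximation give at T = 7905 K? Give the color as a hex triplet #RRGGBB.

#DFE7FF

t = 7905/100 = 79.05; the t > 66 branch applies.
R = 329.7·(79.05 − 60)^(-0.1332) = 329.7·19.05^(-0.1332) = 329.7·0.67533 = 222.657.
G = 288.1·(79.05 − 60)^(-0.07551) = 288.1·19.05^(-0.07551) = 288.1·0.80049 = 230.621.
B = 255 by definition for t > 66.
Rounded: (223, 231, 255).
In hex: #DFE7FF.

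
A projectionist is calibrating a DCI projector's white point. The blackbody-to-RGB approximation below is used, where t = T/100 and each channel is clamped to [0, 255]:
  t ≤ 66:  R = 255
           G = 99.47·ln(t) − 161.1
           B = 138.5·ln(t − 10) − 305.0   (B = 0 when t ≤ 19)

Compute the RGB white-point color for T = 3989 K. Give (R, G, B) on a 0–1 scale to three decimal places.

t = 3989/100 = 39.89; the t ≤ 66 branch applies.
R = 255 by definition for t ≤ 66.
G = 99.47·ln 39.89 − 161.1 = 99.47·3.6861 − 161.1 = 205.559.
B = 138.5·ln(39.89 − 10) − 305.0 = 138.5·ln 29.89 − 305.0 = 138.5·3.3975 − 305.0 = 165.557.
Dividing each by 255: (1.0000, 0.8061, 0.6492) → (1.000, 0.806, 0.649).

(1.000, 0.806, 0.649)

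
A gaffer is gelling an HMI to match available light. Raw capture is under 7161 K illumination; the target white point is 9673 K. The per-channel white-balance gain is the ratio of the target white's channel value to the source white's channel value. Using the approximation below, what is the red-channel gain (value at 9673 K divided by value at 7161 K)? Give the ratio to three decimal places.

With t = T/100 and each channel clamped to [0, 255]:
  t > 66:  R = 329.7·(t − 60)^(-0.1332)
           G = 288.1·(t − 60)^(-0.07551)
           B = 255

0.858

At 7161 K (t = 71.61):
  R = 329.7·(71.61 − 60)^(-0.1332) = 329.7·11.61^(-0.1332) = 329.7·0.72138 = 237.839.
At 9673 K (t = 96.73):
  R = 329.7·(96.73 − 60)^(-0.1332) = 329.7·36.73^(-0.1332) = 329.7·0.61878 = 204.013.
Gain = 204.013 / 237.839 = 0.8578 → 0.858.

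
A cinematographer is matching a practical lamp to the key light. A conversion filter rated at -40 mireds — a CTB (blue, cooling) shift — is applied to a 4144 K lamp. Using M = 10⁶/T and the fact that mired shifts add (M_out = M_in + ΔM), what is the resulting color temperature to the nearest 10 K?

4970 K

M_in = 10⁶/4144 = 241.31 mireds.
M_out = 241.31 + (-40) = 201.31 mireds.
T_out = 10⁶/201.31 = 4967.4 K → 4970 K.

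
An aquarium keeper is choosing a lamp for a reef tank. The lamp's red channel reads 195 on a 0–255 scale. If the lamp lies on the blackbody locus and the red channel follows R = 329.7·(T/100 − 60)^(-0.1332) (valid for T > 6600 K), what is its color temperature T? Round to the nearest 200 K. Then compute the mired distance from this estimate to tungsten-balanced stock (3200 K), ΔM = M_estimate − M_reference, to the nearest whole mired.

-223 mireds

(t − 60)^(-0.1332) = 195/329.7 = 0.59145.
t − 60 = 0.59145^(1/-0.1332) = 0.59145^(-7.508) = 51.564, so t = 111.564.
T = 100·t = 11156 K → 11200 K to the nearest 200 K.
M_estimate = 10⁶/11200 = 89.29; M_reference = 10⁶/3200 = 312.50.
ΔM = 89.29 − 312.50 = -223.21 → -223 mireds.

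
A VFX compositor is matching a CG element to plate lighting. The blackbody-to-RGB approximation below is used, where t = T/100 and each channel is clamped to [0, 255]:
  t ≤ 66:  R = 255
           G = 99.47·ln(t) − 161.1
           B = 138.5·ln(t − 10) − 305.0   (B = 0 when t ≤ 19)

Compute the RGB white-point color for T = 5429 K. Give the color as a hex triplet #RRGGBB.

#FFECDC

t = 5429/100 = 54.29; the t ≤ 66 branch applies.
R = 255 by definition for t ≤ 66.
G = 99.47·ln 54.29 − 161.1 = 99.47·3.9943 − 161.1 = 236.217.
B = 138.5·ln(54.29 − 10) − 305.0 = 138.5·ln 44.29 − 305.0 = 138.5·3.7908 − 305.0 = 220.020.
Rounded: (255, 236, 220).
In hex: #FFECDC.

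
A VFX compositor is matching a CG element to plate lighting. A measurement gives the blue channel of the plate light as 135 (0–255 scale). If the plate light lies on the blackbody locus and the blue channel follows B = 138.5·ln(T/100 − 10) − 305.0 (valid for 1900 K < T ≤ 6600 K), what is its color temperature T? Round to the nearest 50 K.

ln(t − 10) = (135 + 305.0) / 138.5 = 3.1769.
t − 10 = e^3.1769 = 23.972, so t = 33.972.
T = 100·t = 3397 K → 3400 K to the nearest 50 K.

3400 K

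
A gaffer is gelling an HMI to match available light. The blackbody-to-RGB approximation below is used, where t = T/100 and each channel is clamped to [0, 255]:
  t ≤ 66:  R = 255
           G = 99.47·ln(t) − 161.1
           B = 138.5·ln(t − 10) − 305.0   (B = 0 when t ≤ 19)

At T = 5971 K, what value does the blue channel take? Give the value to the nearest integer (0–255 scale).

t = 5971/100 = 59.71; the t ≤ 66 branch applies.
B = 138.5·ln(59.71 − 10) − 305.0 = 138.5·ln 49.71 − 305.0 = 138.5·3.9062 − 305.0 = 236.010.
Rounded: 236.

236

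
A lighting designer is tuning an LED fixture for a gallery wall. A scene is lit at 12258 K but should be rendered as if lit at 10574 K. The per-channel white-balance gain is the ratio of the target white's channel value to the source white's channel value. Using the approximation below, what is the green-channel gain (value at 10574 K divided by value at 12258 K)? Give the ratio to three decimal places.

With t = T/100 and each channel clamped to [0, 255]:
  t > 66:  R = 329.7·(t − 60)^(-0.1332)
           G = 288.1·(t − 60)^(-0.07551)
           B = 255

1.024

At 12258 K (t = 122.58):
  G = 288.1·(122.58 − 60)^(-0.07551) = 288.1·62.58^(-0.07551) = 288.1·0.73173 = 210.812.
At 10574 K (t = 105.74):
  G = 288.1·(105.74 − 60)^(-0.07551) = 288.1·45.74^(-0.07551) = 288.1·0.74926 = 215.861.
Gain = 215.861 / 210.812 = 1.0240 → 1.024.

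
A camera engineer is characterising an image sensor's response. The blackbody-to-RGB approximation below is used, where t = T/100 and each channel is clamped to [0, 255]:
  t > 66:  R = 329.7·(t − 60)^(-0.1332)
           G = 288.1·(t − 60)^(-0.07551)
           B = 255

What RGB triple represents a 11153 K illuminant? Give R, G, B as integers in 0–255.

R=195, G=214, B=255

t = 11153/100 = 111.53; the t > 66 branch applies.
R = 329.7·(111.53 − 60)^(-0.1332) = 329.7·51.53^(-0.1332) = 329.7·0.59150 = 195.017.
G = 288.1·(111.53 − 60)^(-0.07551) = 288.1·51.53^(-0.07551) = 288.1·0.74254 = 213.927.
B = 255 by definition for t > 66.
Rounded: (195, 214, 255).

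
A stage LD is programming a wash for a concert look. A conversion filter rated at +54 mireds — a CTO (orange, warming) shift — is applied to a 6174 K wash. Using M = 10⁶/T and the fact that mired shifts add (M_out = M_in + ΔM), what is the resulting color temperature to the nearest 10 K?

4630 K

M_in = 10⁶/6174 = 161.97 mireds.
M_out = 161.97 + (+54) = 215.97 mireds.
T_out = 10⁶/215.97 = 4630.3 K → 4630 K.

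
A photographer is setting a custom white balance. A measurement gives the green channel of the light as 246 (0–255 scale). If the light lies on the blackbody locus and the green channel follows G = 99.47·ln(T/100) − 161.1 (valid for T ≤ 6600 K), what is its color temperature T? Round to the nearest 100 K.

6000 K

ln t = (246 + 161.1) / 99.47 = 4.0927.
t = e^4.0927 = 59.901.
T = 100·t = 5990 K → 6000 K to the nearest 100 K.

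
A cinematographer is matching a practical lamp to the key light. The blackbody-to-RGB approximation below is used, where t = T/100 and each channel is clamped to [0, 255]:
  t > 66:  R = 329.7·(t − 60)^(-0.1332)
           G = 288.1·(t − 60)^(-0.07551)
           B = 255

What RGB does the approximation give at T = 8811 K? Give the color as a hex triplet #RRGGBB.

t = 8811/100 = 88.11; the t > 66 branch applies.
R = 329.7·(88.11 − 60)^(-0.1332) = 329.7·28.11^(-0.1332) = 329.7·0.64123 = 211.413.
G = 288.1·(88.11 − 60)^(-0.07551) = 288.1·28.11^(-0.07551) = 288.1·0.77731 = 223.944.
B = 255 by definition for t > 66.
Rounded: (211, 224, 255).
In hex: #D3E0FF.

#D3E0FF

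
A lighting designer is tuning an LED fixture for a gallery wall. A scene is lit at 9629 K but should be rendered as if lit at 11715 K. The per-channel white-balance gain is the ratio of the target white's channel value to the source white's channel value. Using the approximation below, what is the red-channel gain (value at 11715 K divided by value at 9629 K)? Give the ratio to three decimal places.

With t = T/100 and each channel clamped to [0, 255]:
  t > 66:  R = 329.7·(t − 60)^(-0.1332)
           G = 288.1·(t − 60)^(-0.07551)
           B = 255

At 9629 K (t = 96.29):
  R = 329.7·(96.29 − 60)^(-0.1332) = 329.7·36.29^(-0.1332) = 329.7·0.61978 = 204.341.
At 11715 K (t = 117.15):
  R = 329.7·(117.15 − 60)^(-0.1332) = 329.7·57.15^(-0.1332) = 329.7·0.58340 = 192.347.
Gain = 192.347 / 204.341 = 0.9413 → 0.941.

0.941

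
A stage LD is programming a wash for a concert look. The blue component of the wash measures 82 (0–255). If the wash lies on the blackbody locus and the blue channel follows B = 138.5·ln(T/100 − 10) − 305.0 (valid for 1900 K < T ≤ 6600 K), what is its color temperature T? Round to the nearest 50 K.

ln(t − 10) = (82 + 305.0) / 138.5 = 2.7942.
t − 10 = e^2.7942 = 16.350, so t = 26.350.
T = 100·t = 2635 K → 2650 K to the nearest 50 K.

2650 K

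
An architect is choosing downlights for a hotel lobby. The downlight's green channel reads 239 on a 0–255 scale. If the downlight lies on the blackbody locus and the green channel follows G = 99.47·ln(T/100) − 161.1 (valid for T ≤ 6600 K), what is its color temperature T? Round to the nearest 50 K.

5600 K

ln t = (239 + 161.1) / 99.47 = 4.0223.
t = e^4.0223 = 55.830.
T = 100·t = 5583 K → 5600 K to the nearest 50 K.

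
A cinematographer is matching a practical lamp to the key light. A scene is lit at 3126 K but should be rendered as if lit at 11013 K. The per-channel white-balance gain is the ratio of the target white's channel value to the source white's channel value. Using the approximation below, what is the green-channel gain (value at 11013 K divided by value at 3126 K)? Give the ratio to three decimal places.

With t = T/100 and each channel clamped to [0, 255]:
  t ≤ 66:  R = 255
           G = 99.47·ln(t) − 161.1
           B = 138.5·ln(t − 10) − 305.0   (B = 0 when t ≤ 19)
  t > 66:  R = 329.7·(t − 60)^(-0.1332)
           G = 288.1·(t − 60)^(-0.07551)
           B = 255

At 3126 K (t = 31.26):
  G = 99.47·ln 31.26 − 161.1 = 99.47·3.4423 − 161.1 = 181.309.
At 11013 K (t = 110.13):
  G = 288.1·(110.13 − 60)^(-0.07551) = 288.1·50.13^(-0.07551) = 288.1·0.74409 = 214.372.
Gain = 214.372 / 181.309 = 1.1824 → 1.182.

1.182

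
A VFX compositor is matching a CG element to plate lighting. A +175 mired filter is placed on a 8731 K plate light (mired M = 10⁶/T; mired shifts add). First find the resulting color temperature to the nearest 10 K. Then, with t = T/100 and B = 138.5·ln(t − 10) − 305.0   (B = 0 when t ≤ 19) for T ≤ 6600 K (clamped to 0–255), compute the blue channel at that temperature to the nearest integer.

138

M_in = 10⁶/8731 = 114.53; M_out = 114.53 + (+175) = 289.53.
T_out = 10⁶/289.53 = 3453.8 K → 3450 K; t = 34.5.
B = 138.5·ln(34.5 − 10) − 305.0 = 138.5·ln 24.5 − 305.0 = 138.5·3.1987 − 305.0 = 138.016.
Rounded: 138.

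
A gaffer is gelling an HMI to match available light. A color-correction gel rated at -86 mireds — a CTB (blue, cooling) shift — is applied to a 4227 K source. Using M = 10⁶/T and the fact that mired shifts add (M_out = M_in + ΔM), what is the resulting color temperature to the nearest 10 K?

6640 K

M_in = 10⁶/4227 = 236.57 mireds.
M_out = 236.57 + (-86) = 150.57 mireds.
T_out = 10⁶/150.57 = 6641.2 K → 6640 K.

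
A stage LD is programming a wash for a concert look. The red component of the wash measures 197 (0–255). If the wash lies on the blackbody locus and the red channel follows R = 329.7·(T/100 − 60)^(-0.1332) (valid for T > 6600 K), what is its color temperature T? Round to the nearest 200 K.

(t − 60)^(-0.1332) = 197/329.7 = 0.59751.
t − 60 = 0.59751^(1/-0.1332) = 0.59751^(-7.508) = 47.761, so t = 107.761.
T = 100·t = 10776 K → 10800 K to the nearest 200 K.

10800 K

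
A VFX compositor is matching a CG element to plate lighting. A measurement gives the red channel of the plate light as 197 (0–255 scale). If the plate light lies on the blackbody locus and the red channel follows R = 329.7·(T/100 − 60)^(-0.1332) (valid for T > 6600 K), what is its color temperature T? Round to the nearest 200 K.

(t − 60)^(-0.1332) = 197/329.7 = 0.59751.
t − 60 = 0.59751^(1/-0.1332) = 0.59751^(-7.508) = 47.761, so t = 107.761.
T = 100·t = 10776 K → 10800 K to the nearest 200 K.

10800 K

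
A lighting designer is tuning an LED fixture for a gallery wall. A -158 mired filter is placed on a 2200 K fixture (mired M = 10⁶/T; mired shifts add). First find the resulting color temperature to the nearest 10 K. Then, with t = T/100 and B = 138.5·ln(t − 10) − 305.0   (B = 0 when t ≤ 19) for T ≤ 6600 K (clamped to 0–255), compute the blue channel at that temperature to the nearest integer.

M_in = 10⁶/2200 = 454.55; M_out = 454.55 + (-158) = 296.55.
T_out = 10⁶/296.55 = 3372.2 K → 3370 K; t = 33.7.
B = 138.5·ln(33.7 − 10) − 305.0 = 138.5·ln 23.7 − 305.0 = 138.5·3.1655 − 305.0 = 133.418.
Rounded: 133.

133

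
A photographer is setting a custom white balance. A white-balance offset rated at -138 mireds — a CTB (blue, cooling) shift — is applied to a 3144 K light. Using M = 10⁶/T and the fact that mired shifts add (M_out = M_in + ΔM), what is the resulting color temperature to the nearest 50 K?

M_in = 10⁶/3144 = 318.07 mireds.
M_out = 318.07 + (-138) = 180.07 mireds.
T_out = 10⁶/180.07 = 5553.5 K → 5550 K.

5550 K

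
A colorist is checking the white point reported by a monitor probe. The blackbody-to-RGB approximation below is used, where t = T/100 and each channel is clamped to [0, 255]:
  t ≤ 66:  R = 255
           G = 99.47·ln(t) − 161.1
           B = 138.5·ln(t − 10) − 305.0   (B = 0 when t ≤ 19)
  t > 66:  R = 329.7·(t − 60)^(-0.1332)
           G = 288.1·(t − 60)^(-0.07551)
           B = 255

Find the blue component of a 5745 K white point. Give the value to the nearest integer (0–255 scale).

230

t = 5745/100 = 57.45; the t ≤ 66 branch applies.
B = 138.5·ln(57.45 − 10) − 305.0 = 138.5·ln 47.45 − 305.0 = 138.5·3.8597 − 305.0 = 229.565.
Rounded: 230.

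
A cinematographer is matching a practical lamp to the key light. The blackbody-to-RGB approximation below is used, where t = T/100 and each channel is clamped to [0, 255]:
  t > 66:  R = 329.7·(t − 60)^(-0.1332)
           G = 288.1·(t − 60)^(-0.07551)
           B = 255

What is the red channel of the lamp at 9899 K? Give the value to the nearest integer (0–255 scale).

202

t = 9899/100 = 98.99; the t > 66 branch applies.
R = 329.7·(98.99 − 60)^(-0.1332) = 329.7·38.99^(-0.1332) = 329.7·0.61388 = 202.397.
Rounded: 202.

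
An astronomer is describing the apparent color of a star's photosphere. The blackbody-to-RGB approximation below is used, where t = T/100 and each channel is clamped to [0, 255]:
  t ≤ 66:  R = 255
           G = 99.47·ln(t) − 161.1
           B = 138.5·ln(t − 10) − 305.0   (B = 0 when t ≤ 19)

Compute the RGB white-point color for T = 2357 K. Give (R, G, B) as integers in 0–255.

(255, 153, 56)

t = 2357/100 = 23.57; the t ≤ 66 branch applies.
R = 255 by definition for t ≤ 66.
G = 99.47·ln 23.57 − 161.1 = 99.47·3.1600 − 161.1 = 153.223.
B = 138.5·ln(23.57 − 10) − 305.0 = 138.5·ln 13.57 − 305.0 = 138.5·2.6079 − 305.0 = 56.189.
Rounded: (255, 153, 56).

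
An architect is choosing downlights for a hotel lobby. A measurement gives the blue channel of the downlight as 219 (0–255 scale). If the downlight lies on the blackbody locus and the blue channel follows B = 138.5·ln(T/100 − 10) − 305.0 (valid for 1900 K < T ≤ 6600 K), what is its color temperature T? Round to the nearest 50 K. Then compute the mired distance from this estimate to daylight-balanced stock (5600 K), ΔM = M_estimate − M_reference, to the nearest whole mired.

ln(t − 10) = (219 + 305.0) / 138.5 = 3.7834.
t − 10 = e^3.7834 = 43.965, so t = 53.965.
T = 100·t = 5396 K → 5400 K to the nearest 50 K.
M_estimate = 10⁶/5400 = 185.19; M_reference = 10⁶/5600 = 178.57.
ΔM = 185.19 − 178.57 = 6.61 → +7 mireds.

+7 mireds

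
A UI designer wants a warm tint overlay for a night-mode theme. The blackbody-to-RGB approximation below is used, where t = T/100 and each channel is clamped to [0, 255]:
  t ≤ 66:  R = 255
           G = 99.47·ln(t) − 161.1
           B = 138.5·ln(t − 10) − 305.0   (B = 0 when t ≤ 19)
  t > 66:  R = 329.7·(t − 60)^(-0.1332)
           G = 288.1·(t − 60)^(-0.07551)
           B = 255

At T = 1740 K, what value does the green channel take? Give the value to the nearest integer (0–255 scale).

t = 1740/100 = 17.4; the t ≤ 66 branch applies.
G = 99.47·ln 17.4 − 161.1 = 99.47·2.8565 − 161.1 = 123.033.
Rounded: 123.

123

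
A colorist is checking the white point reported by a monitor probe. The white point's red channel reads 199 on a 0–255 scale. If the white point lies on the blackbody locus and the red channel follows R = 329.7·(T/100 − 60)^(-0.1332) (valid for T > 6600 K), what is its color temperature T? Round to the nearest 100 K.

(t − 60)^(-0.1332) = 199/329.7 = 0.60358.
t − 60 = 0.60358^(1/-0.1332) = 0.60358^(-7.508) = 44.273, so t = 104.273.
T = 100·t = 10427 K → 10400 K to the nearest 100 K.

10400 K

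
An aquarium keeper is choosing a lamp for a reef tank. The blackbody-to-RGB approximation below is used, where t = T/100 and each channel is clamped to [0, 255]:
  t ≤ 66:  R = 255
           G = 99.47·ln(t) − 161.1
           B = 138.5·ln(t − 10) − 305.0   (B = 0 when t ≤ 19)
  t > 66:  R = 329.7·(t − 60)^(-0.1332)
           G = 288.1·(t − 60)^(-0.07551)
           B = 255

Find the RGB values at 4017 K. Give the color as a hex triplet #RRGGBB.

#FFCEA7

t = 4017/100 = 40.17; the t ≤ 66 branch applies.
R = 255 by definition for t ≤ 66.
G = 99.47·ln 40.17 − 161.1 = 99.47·3.6931 − 161.1 = 206.255.
B = 138.5·ln(40.17 − 10) − 305.0 = 138.5·ln 30.17 − 305.0 = 138.5·3.4068 − 305.0 = 166.848.
Rounded: (255, 206, 167).
In hex: #FFCEA7.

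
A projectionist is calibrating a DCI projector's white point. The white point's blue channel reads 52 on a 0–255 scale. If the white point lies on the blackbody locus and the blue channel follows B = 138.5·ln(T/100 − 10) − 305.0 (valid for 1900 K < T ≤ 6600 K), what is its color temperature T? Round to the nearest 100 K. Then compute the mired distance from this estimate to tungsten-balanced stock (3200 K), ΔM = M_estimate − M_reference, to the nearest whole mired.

+122 mireds

ln(t − 10) = (52 + 305.0) / 138.5 = 2.5776.
t − 10 = e^2.5776 = 13.166, so t = 23.166.
T = 100·t = 2317 K → 2300 K to the nearest 100 K.
M_estimate = 10⁶/2300 = 434.78; M_reference = 10⁶/3200 = 312.50.
ΔM = 434.78 − 312.50 = 122.28 → +122 mireds.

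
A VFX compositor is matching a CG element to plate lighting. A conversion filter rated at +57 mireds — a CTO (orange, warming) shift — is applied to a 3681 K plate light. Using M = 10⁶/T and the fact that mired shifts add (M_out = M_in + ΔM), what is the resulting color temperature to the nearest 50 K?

3050 K

M_in = 10⁶/3681 = 271.67 mireds.
M_out = 271.67 + (+57) = 328.67 mireds.
T_out = 10⁶/328.67 = 3042.6 K → 3050 K.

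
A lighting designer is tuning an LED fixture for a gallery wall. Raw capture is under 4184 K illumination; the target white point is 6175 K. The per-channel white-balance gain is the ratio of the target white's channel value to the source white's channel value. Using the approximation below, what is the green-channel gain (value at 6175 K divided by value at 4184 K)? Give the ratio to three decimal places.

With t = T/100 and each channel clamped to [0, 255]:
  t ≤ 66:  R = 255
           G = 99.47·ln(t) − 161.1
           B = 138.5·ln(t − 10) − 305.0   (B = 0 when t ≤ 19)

At 4184 K (t = 41.84):
  G = 99.47·ln 41.84 − 161.1 = 99.47·3.7339 − 161.1 = 210.306.
At 6175 K (t = 61.75):
  G = 99.47·ln 61.75 − 161.1 = 99.47·4.1231 − 161.1 = 249.024.
Gain = 249.024 / 210.306 = 1.1841 → 1.184.

1.184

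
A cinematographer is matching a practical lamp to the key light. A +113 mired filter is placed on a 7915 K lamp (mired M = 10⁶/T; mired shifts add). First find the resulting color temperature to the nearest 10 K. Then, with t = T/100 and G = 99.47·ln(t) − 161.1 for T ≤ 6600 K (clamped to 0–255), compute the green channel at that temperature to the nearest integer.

210

M_in = 10⁶/7915 = 126.34; M_out = 126.34 + (+113) = 239.34.
T_out = 10⁶/239.34 = 4178.1 K → 4180 K; t = 41.8.
G = 99.47·ln 41.8 − 161.1 = 99.47·3.7329 − 161.1 = 210.211.
Rounded: 210.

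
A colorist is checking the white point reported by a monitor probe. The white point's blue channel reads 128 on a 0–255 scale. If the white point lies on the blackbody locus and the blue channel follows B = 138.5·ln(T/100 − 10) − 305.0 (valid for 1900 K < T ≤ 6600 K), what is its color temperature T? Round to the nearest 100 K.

3300 K

ln(t − 10) = (128 + 305.0) / 138.5 = 3.1264.
t − 10 = e^3.1264 = 22.791, so t = 32.791.
T = 100·t = 3279 K → 3300 K to the nearest 100 K.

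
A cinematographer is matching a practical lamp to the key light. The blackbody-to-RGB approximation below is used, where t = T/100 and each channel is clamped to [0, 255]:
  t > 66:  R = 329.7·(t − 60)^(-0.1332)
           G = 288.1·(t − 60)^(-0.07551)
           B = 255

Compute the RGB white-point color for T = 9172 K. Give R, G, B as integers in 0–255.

t = 9172/100 = 91.72; the t > 66 branch applies.
R = 329.7·(91.72 − 60)^(-0.1332) = 329.7·31.72^(-0.1332) = 329.7·0.63099 = 208.037.
G = 288.1·(91.72 − 60)^(-0.07551) = 288.1·31.72^(-0.07551) = 288.1·0.77025 = 221.910.
B = 255 by definition for t > 66.
Rounded: (208, 222, 255).

R=208, G=222, B=255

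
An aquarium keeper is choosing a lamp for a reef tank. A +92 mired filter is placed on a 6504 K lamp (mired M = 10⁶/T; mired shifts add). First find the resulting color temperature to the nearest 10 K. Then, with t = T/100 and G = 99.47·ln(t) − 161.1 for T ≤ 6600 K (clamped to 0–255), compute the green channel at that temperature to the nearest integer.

M_in = 10⁶/6504 = 153.75; M_out = 153.75 + (+92) = 245.75.
T_out = 10⁶/245.75 = 4069.2 K → 4070 K; t = 40.7.
G = 99.47·ln 40.7 − 161.1 = 99.47·3.7062 − 161.1 = 207.559.
Rounded: 208.

208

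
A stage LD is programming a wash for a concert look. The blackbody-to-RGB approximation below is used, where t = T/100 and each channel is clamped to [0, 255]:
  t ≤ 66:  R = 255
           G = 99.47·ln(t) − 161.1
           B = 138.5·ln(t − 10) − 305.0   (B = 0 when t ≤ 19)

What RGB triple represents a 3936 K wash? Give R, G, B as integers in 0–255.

R=255, G=204, B=163

t = 3936/100 = 39.36; the t ≤ 66 branch applies.
R = 255 by definition for t ≤ 66.
G = 99.47·ln 39.36 − 161.1 = 99.47·3.6728 − 161.1 = 204.228.
B = 138.5·ln(39.36 − 10) − 305.0 = 138.5·ln 29.36 − 305.0 = 138.5·3.3796 − 305.0 = 163.079.
Rounded: (255, 204, 163).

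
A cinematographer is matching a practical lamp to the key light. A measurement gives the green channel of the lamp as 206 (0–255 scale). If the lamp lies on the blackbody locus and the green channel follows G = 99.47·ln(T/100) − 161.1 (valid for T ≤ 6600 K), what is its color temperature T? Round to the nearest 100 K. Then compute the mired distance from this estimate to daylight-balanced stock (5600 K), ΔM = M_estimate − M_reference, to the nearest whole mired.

ln t = (206 + 161.1) / 99.47 = 3.6906.
t = e^3.6906 = 40.067.
T = 100·t = 4007 K → 4000 K to the nearest 100 K.
M_estimate = 10⁶/4000 = 250.00; M_reference = 10⁶/5600 = 178.57.
ΔM = 250.00 − 178.57 = 71.43 → +71 mireds.

+71 mireds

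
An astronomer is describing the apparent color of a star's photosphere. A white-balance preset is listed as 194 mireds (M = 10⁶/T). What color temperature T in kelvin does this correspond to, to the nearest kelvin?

T = 10⁶ / 194 = 5154.64 K → 5155 K.

5155 K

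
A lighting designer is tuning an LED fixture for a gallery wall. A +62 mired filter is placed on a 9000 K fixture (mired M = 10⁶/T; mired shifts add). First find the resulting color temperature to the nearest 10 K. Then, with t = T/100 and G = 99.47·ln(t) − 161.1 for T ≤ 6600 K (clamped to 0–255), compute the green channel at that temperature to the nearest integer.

242

M_in = 10⁶/9000 = 111.11; M_out = 111.11 + (+62) = 173.11.
T_out = 10⁶/173.11 = 5776.6 K → 5780 K; t = 57.8.
G = 99.47·ln 57.8 − 161.1 = 99.47·4.0570 − 161.1 = 242.449.
Rounded: 242.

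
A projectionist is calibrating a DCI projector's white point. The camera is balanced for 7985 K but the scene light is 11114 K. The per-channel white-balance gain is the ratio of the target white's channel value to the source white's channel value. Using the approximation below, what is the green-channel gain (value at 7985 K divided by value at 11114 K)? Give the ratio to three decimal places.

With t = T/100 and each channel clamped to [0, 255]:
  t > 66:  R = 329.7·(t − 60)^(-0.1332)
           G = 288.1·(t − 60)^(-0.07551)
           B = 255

At 11114 K (t = 111.14):
  G = 288.1·(111.14 − 60)^(-0.07551) = 288.1·51.14^(-0.07551) = 288.1·0.74297 = 214.050.
At 7985 K (t = 79.85):
  G = 288.1·(79.85 − 60)^(-0.07551) = 288.1·19.85^(-0.07551) = 288.1·0.79801 = 229.906.
Gain = 229.906 / 214.050 = 1.0741 → 1.074.

1.074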